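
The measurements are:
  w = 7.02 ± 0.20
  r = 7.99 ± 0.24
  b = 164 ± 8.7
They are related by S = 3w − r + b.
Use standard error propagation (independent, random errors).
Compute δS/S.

0.0493

For a sum/difference, combine absolute errors in quadrature:
  (3·δw)² = 0.360;  (δr)² = 0.0576;  (δb)² = 75.7
δS = √(76.1) = 8.72
S = 177, so δS/S = 8.72/177 = 0.0493.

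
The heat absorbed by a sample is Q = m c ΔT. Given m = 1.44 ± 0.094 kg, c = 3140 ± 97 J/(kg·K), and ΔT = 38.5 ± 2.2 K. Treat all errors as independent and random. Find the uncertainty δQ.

16000 J

Q is a product of powers, so relative uncertainties combine in quadrature:
  (1·δm/m)² = (1×0.0653)² = 0.00426;  (1·δc/c)² = (1×0.0309)² = 0.000954;  (1·δΔT/ΔT)² = (1×0.0571)² = 0.00327
δQ/Q = √(0.00848) = 0.0921
Q = 1.74e+05 J, so δQ = 0.0921 × 1.74e+05 = 16000 J.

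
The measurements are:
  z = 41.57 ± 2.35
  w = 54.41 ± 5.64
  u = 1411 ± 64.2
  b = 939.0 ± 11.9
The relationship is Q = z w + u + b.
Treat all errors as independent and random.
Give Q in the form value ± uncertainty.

4612 ± 275

Let p = z·w = 2262. δp/p = √((1·δz/z)² + (1·δw/w)²) = √(0.00320 + 0.0107) = 0.118, so δp = 267.
Q = p + u + b: δQ = √(δp² + δu² + δb²) = √(71300 + 4120 + 142) = 275
Q = 4612.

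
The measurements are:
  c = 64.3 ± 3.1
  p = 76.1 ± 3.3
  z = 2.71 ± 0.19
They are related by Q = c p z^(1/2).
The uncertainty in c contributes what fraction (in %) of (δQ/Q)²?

42.8%

(δQ/Q)² = (1·δc/c)² + (1·δp/p)² + (½·δz/z)²
  c term: (1×0.0482)² = 0.00232
  p term: (1×0.0434)² = 0.00188
  z term: (0.5×0.0701)² = 0.00123
Total = 0.00543. Share from c = 0.00232/0.00543 = 0.428.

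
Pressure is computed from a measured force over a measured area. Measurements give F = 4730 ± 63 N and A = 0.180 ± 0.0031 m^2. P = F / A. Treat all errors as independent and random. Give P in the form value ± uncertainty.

26300 ± 572 Pa

Since P is a product/quotient, work with relative uncertainties:
  (1·δF/F)² = (1×0.0133)² = 0.000177;  (-1·δA/A)² = (-1×0.0172)² = 0.000297
δP/P = √(0.000474) = 0.0218
P = 26300 Pa, so δP = 0.0218 × 26300 = 572 Pa.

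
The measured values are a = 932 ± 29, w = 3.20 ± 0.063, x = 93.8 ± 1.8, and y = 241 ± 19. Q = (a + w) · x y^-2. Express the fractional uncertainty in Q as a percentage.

Let u = a + w = 935. δu = √(δa² + δw²) = √(841 + 0.00397) = 29.0, so δu/u = 0.0310.
Q is then a monomial in u, x, y:
δQ/Q = √((δu/u)² + (1·δx/x)² + (-2·δy/y)²) = √(0.000962 + 0.000368 + 0.0249) = 0.162

16.2%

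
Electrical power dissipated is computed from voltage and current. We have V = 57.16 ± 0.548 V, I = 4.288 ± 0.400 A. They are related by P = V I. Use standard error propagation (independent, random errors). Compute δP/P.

0.0938

Relative error in a monomial: (δP/P)² = Σ (nᵢ · δxᵢ/xᵢ)².
  (1·δV/V)² = (1×0.00959)² = 9.19e-05;  (1·δI/I)² = (1×0.0933)² = 0.00870
δP/P = √(0.00879) = 0.0938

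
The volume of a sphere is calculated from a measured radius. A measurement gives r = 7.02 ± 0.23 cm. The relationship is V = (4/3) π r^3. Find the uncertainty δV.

142 cm^3

Relative error in a monomial: (δV/V)² = Σ (nᵢ · δxᵢ/xᵢ)².
  (3·δr/r)² = (3×0.0328)² = 0.00966
δV/V = √(0.00966) = 0.0983
V = 1450 cm^3, so δV = 0.0983 × 1450 = 142 cm^3.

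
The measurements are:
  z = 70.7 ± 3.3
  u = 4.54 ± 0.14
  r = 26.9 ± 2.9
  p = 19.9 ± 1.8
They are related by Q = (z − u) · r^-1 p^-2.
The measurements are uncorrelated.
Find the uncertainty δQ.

Let w = z − u = 66.2. δw = √(δz² + δu²) = √(10.9 + 0.0196) = 3.30, so δw/w = 0.0499.
Q is then a monomial in w, r, p:
δQ/Q = √((δw/w)² + (-1·δr/r)² + (-2·δp/p)²) = √(0.00249 + 0.0116 + 0.0327) = 0.216
Q = 0.00621, so δQ = 0.216 × 0.00621 = 0.00134.

0.00134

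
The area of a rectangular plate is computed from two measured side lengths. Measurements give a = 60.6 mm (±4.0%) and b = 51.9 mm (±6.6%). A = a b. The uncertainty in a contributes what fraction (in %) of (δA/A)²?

26.9%

(δA/A)² = (1·δa/a)² + (1·δb/b)²
  a term: (1×0.0400)² = 0.00160
  b term: (1×0.0660)² = 0.00436
Total = 0.00596. Share from a = 0.00160/0.00596 = 0.269.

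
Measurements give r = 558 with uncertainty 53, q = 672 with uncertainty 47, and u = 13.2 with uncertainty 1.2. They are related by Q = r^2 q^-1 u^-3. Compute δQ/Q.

0.340

Since Q is a product/quotient, work with relative uncertainties:
  (2·δr/r)² = (2×0.0950)² = 0.0361;  (-1·δq/q)² = (-1×0.0699)² = 0.00489;  (-3·δu/u)² = (-3×0.0909)² = 0.0744
δQ/Q = √(0.115) = 0.340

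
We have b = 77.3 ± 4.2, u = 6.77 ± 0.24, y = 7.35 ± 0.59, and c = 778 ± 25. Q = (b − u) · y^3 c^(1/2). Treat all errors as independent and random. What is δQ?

Let w = b − u = 70.5. δw = √(δb² + δu²) = √(17.6 + 0.0576) = 4.21, so δw/w = 0.0596.
Q is then a monomial in w, y, c:
δQ/Q = √((δw/w)² + (3·δy/y)² + (½·δc/c)²) = √(0.00356 + 0.0580 + 0.000258) = 0.249
Q = 7.81e+05, so δQ = 0.249 × 7.81e+05 = 1.94e+05.

1.94e+05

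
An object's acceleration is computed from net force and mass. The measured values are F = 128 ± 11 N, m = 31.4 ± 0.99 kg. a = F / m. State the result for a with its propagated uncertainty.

Products/powers → add relative errors in quadrature, weighted by exponent:
  (1·δF/F)² = (1×0.0859)² = 0.00739;  (-1·δm/m)² = (-1×0.0315)² = 0.000994
δa/a = √(0.00838) = 0.0915
a = 4.08 m/s^2, so δa = 0.0915 × 4.08 = 0.373 m/s^2.

4.08 ± 0.373 m/s^2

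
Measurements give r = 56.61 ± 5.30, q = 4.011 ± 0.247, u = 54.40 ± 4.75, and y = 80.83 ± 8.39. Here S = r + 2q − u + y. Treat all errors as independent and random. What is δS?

Sums and differences: (δS)² = Σ (cᵢ δxᵢ)².
  (δr)² = 28.1;  (2·δq)² = 0.244;  (δu)² = 22.6;  (δy)² = 70.4
δS = √(121) = 11.0

11.0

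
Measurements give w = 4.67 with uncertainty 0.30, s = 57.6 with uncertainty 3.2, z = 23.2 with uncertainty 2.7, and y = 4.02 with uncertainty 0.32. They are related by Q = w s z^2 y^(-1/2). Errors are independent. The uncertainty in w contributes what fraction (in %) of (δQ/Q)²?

(δQ/Q)² = (1·δw/w)² + (1·δs/s)² + (2·δz/z)² + (−½·δy/y)²
  w term: (1×0.0642)² = 0.00413
  s term: (1×0.0556)² = 0.00309
  z term: (2×0.116)² = 0.0542
  y term: (-0.5×0.0796)² = 0.00158
Total = 0.0630. Share from w = 0.00413/0.0630 = 0.0655.

6.55%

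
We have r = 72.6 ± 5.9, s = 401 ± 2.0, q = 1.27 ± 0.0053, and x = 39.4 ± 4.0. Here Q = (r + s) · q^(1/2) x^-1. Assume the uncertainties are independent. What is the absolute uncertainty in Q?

Let u = r + s = 474. δu = √(δr² + δs²) = √(34.8 + 4.00) = 6.23, so δu/u = 0.0132.
Q is then a monomial in u, q, x:
δQ/Q = √((δu/u)² + (½·δq/q)² + (-1·δx/x)²) = √(0.000173 + 4.35e-06 + 0.0103) = 0.102
Q = 13.5, so δQ = 0.102 × 13.5 = 1.39.

1.39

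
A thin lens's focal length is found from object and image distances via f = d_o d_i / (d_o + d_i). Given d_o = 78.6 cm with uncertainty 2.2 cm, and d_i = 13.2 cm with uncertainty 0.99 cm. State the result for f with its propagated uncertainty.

∂f/∂d_o = (d_i/(d_o+d_i))² = 0.0207;  ∂f/∂d_i = (d_o/(d_o+d_i))² = 0.733
δf = √((∂f/∂d_o · δd_o)² + (∂f/∂d_i · δd_i)²) = √(0.00207 + 0.527) = 0.727 cm
f = 11.3 cm.

11.3 ± 0.727 cm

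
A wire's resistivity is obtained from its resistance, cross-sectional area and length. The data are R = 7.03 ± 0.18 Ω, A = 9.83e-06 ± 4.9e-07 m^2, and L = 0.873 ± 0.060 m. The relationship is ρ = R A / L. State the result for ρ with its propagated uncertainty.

Relative error in a monomial: (δρ/ρ)² = Σ (nᵢ · δxᵢ/xᵢ)².
  (1·δR/R)² = (1×0.0256)² = 0.000656;  (1·δA/A)² = (1×0.0498)² = 0.00248;  (-1·δL/L)² = (-1×0.0687)² = 0.00472
δρ/ρ = √(0.00786) = 0.0887
ρ = 7.92e-05 Ω·m, so δρ = 0.0887 × 7.92e-05 = 7.02e-06 Ω·m.

(7.92 ± 0.702) × 10^-5 Ω·m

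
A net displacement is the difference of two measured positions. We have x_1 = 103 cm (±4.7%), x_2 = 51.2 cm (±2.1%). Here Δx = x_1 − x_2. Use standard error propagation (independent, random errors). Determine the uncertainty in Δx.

4.96 cm

Each term contributes (cᵢ δxᵢ)² to (δΔx)²:
  (δx_1)² = 23.4;  (δx_2)² = 1.16
δΔx = √(24.6) = 4.96 cm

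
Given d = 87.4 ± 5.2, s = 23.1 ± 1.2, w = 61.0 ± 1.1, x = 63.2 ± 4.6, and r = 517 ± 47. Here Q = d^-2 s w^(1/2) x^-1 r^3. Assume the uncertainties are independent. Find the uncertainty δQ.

16100

For a monomial Q ∝ d^-2, s, w^(1/2), x^-1, r^3, fractional errors add in quadrature:
  (-2·δd/d)² = (-2×0.0595)² = 0.0142;  (1·δs/s)² = (1×0.0519)² = 0.00270;  (½·δw/w)² = (0.5×0.0180)² = 8.13e-05;  (-1·δx/x)² = (-1×0.0728)² = 0.00530;  (3·δr/r)² = (3×0.0909)² = 0.0744
δQ/Q = √(0.0966) = 0.311
Q = 51600, so δQ = 0.311 × 51600 = 16100.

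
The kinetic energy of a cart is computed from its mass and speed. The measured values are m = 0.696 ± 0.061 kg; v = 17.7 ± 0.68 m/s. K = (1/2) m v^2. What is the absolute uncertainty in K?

Products/powers → add relative errors in quadrature, weighted by exponent:
  (1·δm/m)² = (1×0.0876)² = 0.00768;  (2·δv/v)² = (2×0.0384)² = 0.00590
δK/K = √(0.0136) = 0.117
K = 109 J, so δK = 0.117 × 109 = 12.7 J.

12.7 J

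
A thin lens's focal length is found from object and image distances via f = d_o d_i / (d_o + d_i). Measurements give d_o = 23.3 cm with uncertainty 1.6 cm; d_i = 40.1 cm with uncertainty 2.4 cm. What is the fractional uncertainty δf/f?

∂f/∂d_o = (d_i/(d_o+d_i))² = 0.400;  ∂f/∂d_i = (d_o/(d_o+d_i))² = 0.135
δf = √((∂f/∂d_o · δd_o)² + (∂f/∂d_i · δd_i)²) = √(0.410 + 0.105) = 0.717 cm
f = 14.7 cm, so δf/f = 0.717/14.7 = 0.0487.

0.0487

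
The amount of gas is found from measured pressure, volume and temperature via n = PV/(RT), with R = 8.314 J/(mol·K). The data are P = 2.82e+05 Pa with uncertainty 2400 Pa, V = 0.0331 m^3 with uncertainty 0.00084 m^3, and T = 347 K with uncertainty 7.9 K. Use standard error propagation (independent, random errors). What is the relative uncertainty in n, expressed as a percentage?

Relative error in a monomial: (δn/n)² = Σ (nᵢ · δxᵢ/xᵢ)².
  (1·δP/P)² = (1×0.00851)² = 7.24e-05;  (1·δV/V)² = (1×0.0254)² = 0.000644;  (-1·δT/T)² = (-1×0.0228)² = 0.000518
δn/n = √(0.00123) = 0.0351

3.51%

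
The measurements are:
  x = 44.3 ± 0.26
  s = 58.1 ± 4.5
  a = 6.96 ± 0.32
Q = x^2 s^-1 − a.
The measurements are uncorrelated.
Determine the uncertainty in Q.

2.67

Let p = x^2·s^-1 = 33.8. δp/p = √((2·δx/x)² + (-1·δs/s)²) = √(0.000138 + 0.00600) = 0.0783, so δp = 2.65.
Q = p − a: δQ = √(δp² + δa²) = √(7.00 + 0.102) = 2.67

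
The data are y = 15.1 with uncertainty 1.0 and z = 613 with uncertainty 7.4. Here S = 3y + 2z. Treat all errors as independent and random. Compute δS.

15.1

Absolute uncertainties add in quadrature for a linear combination:
  (3·δy)² = 9.00;  (2·δz)² = 219
δS = √(228) = 15.1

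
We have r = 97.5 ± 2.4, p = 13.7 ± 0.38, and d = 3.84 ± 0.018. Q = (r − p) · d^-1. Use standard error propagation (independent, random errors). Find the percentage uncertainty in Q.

2.94%

Let u = r − p = 83.8. δu = √(δr² + δp²) = √(5.76 + 0.144) = 2.43, so δu/u = 0.0290.
Q is then a monomial in u, d:
δQ/Q = √((δu/u)² + (-1·δd/d)²) = √(0.000841 + 2.2e-05) = 0.0294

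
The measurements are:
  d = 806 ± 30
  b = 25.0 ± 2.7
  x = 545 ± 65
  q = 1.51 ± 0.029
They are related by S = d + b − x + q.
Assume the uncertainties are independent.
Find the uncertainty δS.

71.6

For a sum/difference, combine absolute errors in quadrature:
  (δd)² = 900;  (δb)² = 7.29;  (δx)² = 4220;  (δq)² = 0.000841
δS = √(5130) = 71.6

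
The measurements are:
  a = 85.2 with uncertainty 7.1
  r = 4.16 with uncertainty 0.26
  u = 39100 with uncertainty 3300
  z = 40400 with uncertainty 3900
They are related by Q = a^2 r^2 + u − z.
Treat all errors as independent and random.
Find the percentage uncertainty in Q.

21.4%

Let p = a^2·r^2 = 1.26e+05. δp/p = √((2·δa/a)² + (2·δr/r)²) = √(0.0278 + 0.0156) = 0.208, so δp = 26200.
Q = p + u − z: δQ = √(δp² + δu² + δz²) = √(6.85e+08 + 1.09e+07 + 1.52e+07) = 26700
Q = 1.24e+05, so δQ/Q = 26700/1.24e+05 = 0.214.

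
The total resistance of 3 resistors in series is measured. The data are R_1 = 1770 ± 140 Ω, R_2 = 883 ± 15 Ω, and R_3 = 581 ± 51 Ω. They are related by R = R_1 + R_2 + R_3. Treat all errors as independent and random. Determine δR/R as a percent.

Each term contributes (cᵢ δxᵢ)² to (δR)²:
  (δR_1)² = 19600;  (δR_2)² = 225;  (δR_3)² = 2600
δR = √(22400) = 150 Ω
R = 3230 Ω, so δR/R = 150/3230 = 0.0463.

4.63%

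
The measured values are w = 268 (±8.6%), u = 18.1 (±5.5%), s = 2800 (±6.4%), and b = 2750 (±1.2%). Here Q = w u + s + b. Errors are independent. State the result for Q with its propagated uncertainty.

Let p = w·u = 4850. δp/p = √((1·δw/w)² + (1·δu/u)²) = √(0.00740 + 0.00302) = 0.102, so δp = 495.
Q = p + s + b: δQ = √(δp² + δs² + δb²) = √(2.45e+05 + 32100 + 1090) = 528
Q = 10400.

10400 ± 528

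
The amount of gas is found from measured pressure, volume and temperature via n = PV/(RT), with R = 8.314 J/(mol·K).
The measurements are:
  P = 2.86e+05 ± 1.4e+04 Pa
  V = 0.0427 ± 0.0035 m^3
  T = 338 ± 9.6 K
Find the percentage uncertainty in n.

9.96%

Relative error in a monomial: (δn/n)² = Σ (nᵢ · δxᵢ/xᵢ)².
  (1·δP/P)² = (1×0.0490)² = 0.00240;  (1·δV/V)² = (1×0.0820)² = 0.00672;  (-1·δT/T)² = (-1×0.0284)² = 0.000807
δn/n = √(0.00992) = 0.0996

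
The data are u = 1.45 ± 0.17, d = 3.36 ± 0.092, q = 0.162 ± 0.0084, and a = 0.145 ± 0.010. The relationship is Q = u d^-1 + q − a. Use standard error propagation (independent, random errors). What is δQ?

Let p = u·d^-1 = 0.432. δp/p = √((1·δu/u)² + (-1·δd/d)²) = √(0.0137 + 0.000750) = 0.120, so δp = 0.0520.
Q = p + q − a: δQ = √(δp² + δq² + δa²) = √(0.00270 + 7.06e-05 + 0.000100) = 0.0536

0.0536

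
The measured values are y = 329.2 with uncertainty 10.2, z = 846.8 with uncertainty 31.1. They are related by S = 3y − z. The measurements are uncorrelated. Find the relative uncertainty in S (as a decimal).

Each term contributes (cᵢ δxᵢ)² to (δS)²:
  (3·δy)² = 936;  (δz)² = 967
δS = √(1900) = 43.6
S = 140.8, so δS/S = 43.6/140.8 = 0.310.

0.310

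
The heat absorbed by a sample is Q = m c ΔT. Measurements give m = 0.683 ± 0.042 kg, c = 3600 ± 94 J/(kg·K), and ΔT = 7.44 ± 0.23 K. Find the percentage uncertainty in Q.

Relative error in a monomial: (δQ/Q)² = Σ (nᵢ · δxᵢ/xᵢ)².
  (1·δm/m)² = (1×0.0615)² = 0.00378;  (1·δc/c)² = (1×0.0261)² = 0.000682;  (1·δΔT/ΔT)² = (1×0.0309)² = 0.000956
δQ/Q = √(0.00542) = 0.0736

7.36%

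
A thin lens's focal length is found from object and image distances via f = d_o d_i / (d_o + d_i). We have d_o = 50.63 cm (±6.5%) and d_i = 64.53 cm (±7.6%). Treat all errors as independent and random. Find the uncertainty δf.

∂f/∂d_o = (d_i/(d_o+d_i))² = 0.314;  ∂f/∂d_i = (d_o/(d_o+d_i))² = 0.193
δf = √((∂f/∂d_o · δd_o)² + (∂f/∂d_i · δd_i)²) = √(1.07 + 0.899) = 1.40 cm

1.40 cm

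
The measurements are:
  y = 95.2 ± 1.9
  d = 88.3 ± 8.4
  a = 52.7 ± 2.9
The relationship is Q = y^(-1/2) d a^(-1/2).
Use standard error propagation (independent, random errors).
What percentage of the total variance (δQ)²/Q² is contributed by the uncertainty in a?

(δQ/Q)² = (−½·δy/y)² + (1·δd/d)² + (−½·δa/a)²
  y term: (-0.5×0.0200)² = 9.96e-05
  d term: (1×0.0951)² = 0.00905
  a term: (-0.5×0.0550)² = 0.000757
Total = 0.00991. Share from a = 0.000757/0.00991 = 0.0764.

7.64%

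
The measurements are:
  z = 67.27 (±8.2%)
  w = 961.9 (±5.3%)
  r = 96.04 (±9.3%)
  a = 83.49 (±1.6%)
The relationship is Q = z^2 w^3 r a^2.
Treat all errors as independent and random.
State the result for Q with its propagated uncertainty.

Q is a product of powers, so relative uncertainties combine in quadrature:
  (2·δz/z)² = (2×0.0820)² = 0.0269;  (3·δw/w)² = (3×0.0530)² = 0.0253;  (1·δr/r)² = (1×0.0930)² = 0.00865;  (2·δa/a)² = (2×0.0160)² = 0.00102
δQ/Q = √(0.0618) = 0.249
Q = 2.696e+18, so δQ = 0.249 × 2.696e+18 = 6.71e+17.

(2.696 ± 0.671) × 10^18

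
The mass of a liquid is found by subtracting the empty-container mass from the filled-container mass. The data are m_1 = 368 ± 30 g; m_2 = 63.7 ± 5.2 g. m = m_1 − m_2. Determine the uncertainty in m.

30.4 g

m is a linear combination, so absolute uncertainties add in quadrature:
  (δm_1)² = 900;  (δm_2)² = 27.0
δm = √(927) = 30.4 g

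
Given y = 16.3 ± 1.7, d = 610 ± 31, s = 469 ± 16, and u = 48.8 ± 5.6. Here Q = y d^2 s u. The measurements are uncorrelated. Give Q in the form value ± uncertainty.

Q is a product of powers, so relative uncertainties combine in quadrature:
  (1·δy/y)² = (1×0.104)² = 0.0109;  (2·δd/d)² = (2×0.0508)² = 0.0103;  (1·δs/s)² = (1×0.0341)² = 0.00116;  (1·δu/u)² = (1×0.115)² = 0.0132
δQ/Q = √(0.0355) = 0.189
Q = 1.39e+11, so δQ = 0.189 × 1.39e+11 = 2.62e+10.

(1.39 ± 0.262) × 10^11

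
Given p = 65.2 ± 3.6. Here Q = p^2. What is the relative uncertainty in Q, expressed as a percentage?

11.0%

Q is a product of powers, so relative uncertainties combine in quadrature:
  (2·δp/p)² = (2×0.0552)² = 0.0122
δQ/Q = √(0.0122) = 0.110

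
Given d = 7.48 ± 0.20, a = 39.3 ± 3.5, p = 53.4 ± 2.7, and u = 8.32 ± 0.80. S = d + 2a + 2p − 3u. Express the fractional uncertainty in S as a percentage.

For a sum/difference, combine absolute errors in quadrature:
  (δd)² = 0.0400;  (2·δa)² = 49.0;  (2·δp)² = 29.2;  (3·δu)² = 5.76
δS = √(84.0) = 9.16
S = 168, so δS/S = 9.16/168 = 0.0546.

5.46%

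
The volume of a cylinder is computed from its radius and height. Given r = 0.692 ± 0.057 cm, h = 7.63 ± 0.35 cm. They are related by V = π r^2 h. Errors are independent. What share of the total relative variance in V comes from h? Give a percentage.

(δV/V)² = (2·δr/r)² + (1·δh/h)²
  r term: (2×0.0824)² = 0.0271
  h term: (1×0.0459)² = 0.00210
Total = 0.0292. Share from h = 0.00210/0.0292 = 0.0720.

7.20%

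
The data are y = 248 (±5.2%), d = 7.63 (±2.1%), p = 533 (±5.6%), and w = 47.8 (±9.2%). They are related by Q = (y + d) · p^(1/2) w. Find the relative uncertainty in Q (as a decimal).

0.109

Let u = y + d = 256. δu = √(δy² + δd²) = √(166 + 0.0257) = 12.9, so δu/u = 0.0505.
Q is then a monomial in u, p, w:
δQ/Q = √((δu/u)² + (½·δp/p)² + (1·δw/w)²) = √(0.00255 + 0.000784 + 0.00846) = 0.109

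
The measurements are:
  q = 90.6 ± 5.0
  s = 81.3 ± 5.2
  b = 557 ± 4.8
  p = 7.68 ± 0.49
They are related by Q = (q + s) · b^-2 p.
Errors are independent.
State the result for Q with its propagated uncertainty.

0.00426 ± 0.000333

Let u = q + s = 172. δu = √(δq² + δs²) = √(25.0 + 27.0) = 7.21, so δu/u = 0.0420.
Q is then a monomial in u, b, p:
δQ/Q = √((δu/u)² + (-2·δb/b)² + (1·δp/p)²) = √(0.00176 + 0.000297 + 0.00407) = 0.0783
Q = 0.00426, so δQ = 0.0783 × 0.00426 = 0.000333.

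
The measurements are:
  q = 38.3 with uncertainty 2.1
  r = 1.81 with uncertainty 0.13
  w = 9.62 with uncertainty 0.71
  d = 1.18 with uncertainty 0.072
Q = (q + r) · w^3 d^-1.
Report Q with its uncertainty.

30300 ± 7130

Let u = q + r = 40.1. δu = √(δq² + δr²) = √(4.41 + 0.0169) = 2.10, so δu/u = 0.0525.
Q is then a monomial in u, w, d:
δQ/Q = √((δu/u)² + (3·δw/w)² + (-1·δd/d)²) = √(0.00275 + 0.0490 + 0.00372) = 0.236
Q = 30300, so δQ = 0.236 × 30300 = 7130.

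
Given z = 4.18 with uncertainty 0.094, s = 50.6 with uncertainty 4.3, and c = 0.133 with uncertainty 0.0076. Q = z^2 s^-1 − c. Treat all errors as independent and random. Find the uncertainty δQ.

0.0341

Let p = z^2·s^-1 = 0.345. δp/p = √((2·δz/z)² + (-1·δs/s)²) = √(0.00202 + 0.00722) = 0.0961, so δp = 0.0332.
Q = p − c: δQ = √(δp² + δc²) = √(0.00110 + 5.78e-05) = 0.0341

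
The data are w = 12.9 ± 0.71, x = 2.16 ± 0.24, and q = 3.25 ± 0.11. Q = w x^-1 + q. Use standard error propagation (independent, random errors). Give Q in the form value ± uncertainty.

Let p = w·x^-1 = 5.97. δp/p = √((1·δw/w)² + (-1·δx/x)²) = √(0.00303 + 0.0123) = 0.124, so δp = 0.741.
Q = p + q: δQ = √(δp² + δq²) = √(0.548 + 0.0121) = 0.749
Q = 9.22.

9.22 ± 0.749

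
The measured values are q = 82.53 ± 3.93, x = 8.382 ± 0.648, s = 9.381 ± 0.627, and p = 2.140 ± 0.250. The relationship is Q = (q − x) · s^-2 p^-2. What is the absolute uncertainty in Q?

Let u = q − x = 74.15. δu = √(δq² + δx²) = √(15.4 + 0.420) = 3.98, so δu/u = 0.0537.
Q is then a monomial in u, s, p:
δQ/Q = √((δu/u)² + (-2·δs/s)² + (-2·δp/p)²) = √(0.00289 + 0.0179 + 0.0546) = 0.274
Q = 0.1840, so δQ = 0.274 × 0.1840 = 0.0505.

0.0505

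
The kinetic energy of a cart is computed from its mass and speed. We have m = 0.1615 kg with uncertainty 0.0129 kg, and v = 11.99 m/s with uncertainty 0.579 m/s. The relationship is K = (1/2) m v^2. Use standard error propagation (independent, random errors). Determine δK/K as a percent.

12.5%

Products/powers → add relative errors in quadrature, weighted by exponent:
  (1·δm/m)² = (1×0.0799)² = 0.00638;  (2·δv/v)² = (2×0.0483)² = 0.00933
δK/K = √(0.0157) = 0.125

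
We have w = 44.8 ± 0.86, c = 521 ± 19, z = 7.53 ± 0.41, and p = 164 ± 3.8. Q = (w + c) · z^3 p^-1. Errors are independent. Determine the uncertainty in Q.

248

Let u = w + c = 566. δu = √(δw² + δc²) = √(0.740 + 361) = 19.0, so δu/u = 0.0336.
Q is then a monomial in u, z, p:
δQ/Q = √((δu/u)² + (3·δz/z)² + (-1·δp/p)²) = √(0.00113 + 0.0267 + 0.000537) = 0.168
Q = 1470, so δQ = 0.168 × 1470 = 248.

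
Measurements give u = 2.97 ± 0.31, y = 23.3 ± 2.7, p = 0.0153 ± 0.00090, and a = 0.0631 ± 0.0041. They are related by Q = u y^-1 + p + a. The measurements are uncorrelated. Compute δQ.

Let w = u·y^-1 = 0.127. δw/w = √((1·δu/u)² + (-1·δy/y)²) = √(0.0109 + 0.0134) = 0.156, so δw = 0.0199.
Q = w + p + a: δQ = √(δw² + δp² + δa²) = √(0.000395 + 8.1e-07 + 1.68e-05) = 0.0203

0.0203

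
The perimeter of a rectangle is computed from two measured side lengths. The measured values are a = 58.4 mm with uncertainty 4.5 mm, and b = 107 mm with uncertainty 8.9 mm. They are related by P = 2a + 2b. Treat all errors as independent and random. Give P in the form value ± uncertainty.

Sums and differences: (δP)² = Σ (cᵢ δxᵢ)².
  (2·δa)² = 81.0;  (2·δb)² = 317
δP = √(398) = 19.9 mm
P = 331 mm.

331 ± 19.9 mm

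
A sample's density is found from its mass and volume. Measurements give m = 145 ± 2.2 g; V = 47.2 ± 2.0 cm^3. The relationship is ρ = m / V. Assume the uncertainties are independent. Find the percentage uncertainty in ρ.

4.50%

Relative error in a monomial: (δρ/ρ)² = Σ (nᵢ · δxᵢ/xᵢ)².
  (1·δm/m)² = (1×0.0152)² = 0.000230;  (-1·δV/V)² = (-1×0.0424)² = 0.00180
δρ/ρ = √(0.00203) = 0.0450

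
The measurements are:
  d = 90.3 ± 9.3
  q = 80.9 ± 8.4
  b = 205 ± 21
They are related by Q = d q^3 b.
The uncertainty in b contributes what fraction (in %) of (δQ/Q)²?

(δQ/Q)² = (1·δd/d)² + (3·δq/q)² + (1·δb/b)²
  d term: (1×0.103)² = 0.0106
  q term: (3×0.104)² = 0.0970
  b term: (1×0.102)² = 0.0105
Total = 0.118. Share from b = 0.0105/0.118 = 0.0888.

8.88%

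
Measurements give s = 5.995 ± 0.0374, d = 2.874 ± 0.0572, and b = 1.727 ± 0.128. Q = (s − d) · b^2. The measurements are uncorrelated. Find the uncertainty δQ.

Let u = s − d = 3.121. δu = √(δs² + δd²) = √(0.00140 + 0.00327) = 0.0683, so δu/u = 0.0219.
Q is then a monomial in u, b:
δQ/Q = √((δu/u)² + (2·δb/b)²) = √(0.000479 + 0.0220) = 0.150
Q = 9.308, so δQ = 0.150 × 9.308 = 1.39.

1.39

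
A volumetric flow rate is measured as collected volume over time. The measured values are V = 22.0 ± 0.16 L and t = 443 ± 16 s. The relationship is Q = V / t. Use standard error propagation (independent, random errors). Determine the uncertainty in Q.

0.00183 L/s

Each factor contributes (exponent × relative error)² to (δQ/Q)²:
  (1·δV/V)² = (1×0.00727)² = 5.29e-05;  (-1·δt/t)² = (-1×0.0361)² = 0.00130
δQ/Q = √(0.00136) = 0.0368
Q = 0.0497 L/s, so δQ = 0.0368 × 0.0497 = 0.00183 L/s.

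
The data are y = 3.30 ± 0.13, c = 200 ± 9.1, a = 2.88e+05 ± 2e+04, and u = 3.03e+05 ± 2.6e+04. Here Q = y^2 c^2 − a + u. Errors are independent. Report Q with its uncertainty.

Let p = y^2·c^2 = 4.36e+05. δp/p = √((2·δy/y)² + (2·δc/c)²) = √(0.00621 + 0.00828) = 0.120, so δp = 52400.
Q = p − a + u: δQ = √(δp² + δa² + δu²) = √(2.75e+09 + 4e+08 + 6.76e+08) = 61800
Q = 4.51e+05.

(4.51 ± 0.618) × 10^5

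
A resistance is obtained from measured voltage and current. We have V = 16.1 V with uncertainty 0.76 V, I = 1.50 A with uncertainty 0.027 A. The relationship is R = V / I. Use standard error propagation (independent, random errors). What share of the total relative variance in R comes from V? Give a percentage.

(δR/R)² = (1·δV/V)² + (-1·δI/I)²
  V term: (1×0.0472)² = 0.00223
  I term: (-1×0.0180)² = 0.000324
Total = 0.00255. Share from V = 0.00223/0.00255 = 0.873.

87.3%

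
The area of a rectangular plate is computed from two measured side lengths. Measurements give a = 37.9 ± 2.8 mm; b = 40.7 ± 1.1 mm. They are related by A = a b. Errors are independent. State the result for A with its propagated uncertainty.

1540 ± 121 mm^2

Since A is a product/quotient, work with relative uncertainties:
  (1·δa/a)² = (1×0.0739)² = 0.00546;  (1·δb/b)² = (1×0.0270)² = 0.000730
δA/A = √(0.00619) = 0.0787
A = 1540 mm^2, so δA = 0.0787 × 1540 = 121 mm^2.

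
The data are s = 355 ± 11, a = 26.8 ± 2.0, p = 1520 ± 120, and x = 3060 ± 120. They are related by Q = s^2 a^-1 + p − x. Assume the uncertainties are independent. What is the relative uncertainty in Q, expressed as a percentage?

Let w = s^2·a^-1 = 4700. δw/w = √((2·δs/s)² + (-1·δa/a)²) = √(0.00384 + 0.00557) = 0.0970, so δw = 456.
Q = w + p − x: δQ = √(δw² + δp² + δx²) = √(2.08e+05 + 14400 + 14400) = 487
Q = 3160, so δQ/Q = 487/3160 = 0.154.

15.4%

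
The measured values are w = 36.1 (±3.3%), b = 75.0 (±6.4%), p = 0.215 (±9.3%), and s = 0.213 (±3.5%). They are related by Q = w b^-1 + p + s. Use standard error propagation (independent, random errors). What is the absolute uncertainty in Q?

0.0407

Let h = w·b^-1 = 0.481. δh/h = √((1·δw/w)² + (-1·δb/b)²) = √(0.00109 + 0.00410) = 0.0720, so δh = 0.0347.
Q = h + p + s: δQ = √(δh² + δp² + δs²) = √(0.00120 + 0.000400 + 5.56e-05) = 0.0407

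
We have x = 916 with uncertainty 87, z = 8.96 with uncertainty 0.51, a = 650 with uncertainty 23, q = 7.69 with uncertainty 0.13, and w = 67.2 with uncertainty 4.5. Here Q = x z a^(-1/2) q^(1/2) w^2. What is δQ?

Each factor contributes (exponent × relative error)² to (δQ/Q)²:
  (1·δx/x)² = (1×0.0950)² = 0.00902;  (1·δz/z)² = (1×0.0569)² = 0.00324;  (−½·δa/a)² = (-0.5×0.0354)² = 0.000313;  (½·δq/q)² = (0.5×0.0169)² = 7.14e-05;  (2·δw/w)² = (2×0.0670)² = 0.0179
δQ/Q = √(0.0306) = 0.175
Q = 4.03e+06, so δQ = 0.175 × 4.03e+06 = 7.05e+05.

7.05e+05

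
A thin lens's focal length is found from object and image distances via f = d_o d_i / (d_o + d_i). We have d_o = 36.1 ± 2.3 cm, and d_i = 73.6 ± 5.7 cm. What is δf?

1.21 cm

∂f/∂d_o = (d_i/(d_o+d_i))² = 0.450;  ∂f/∂d_i = (d_o/(d_o+d_i))² = 0.108
δf = √((∂f/∂d_o · δd_o)² + (∂f/∂d_i · δd_i)²) = √(1.07 + 0.381) = 1.21 cm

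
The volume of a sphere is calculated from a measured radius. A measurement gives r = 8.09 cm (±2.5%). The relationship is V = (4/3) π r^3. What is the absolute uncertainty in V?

166 cm^3

Products/powers → add relative errors in quadrature, weighted by exponent:
  (3·δr/r)² = (3×0.0250)² = 0.00563
δV/V = √(0.00563) = 0.0750
V = 2220 cm^3, so δV = 0.0750 × 2220 = 166 cm^3.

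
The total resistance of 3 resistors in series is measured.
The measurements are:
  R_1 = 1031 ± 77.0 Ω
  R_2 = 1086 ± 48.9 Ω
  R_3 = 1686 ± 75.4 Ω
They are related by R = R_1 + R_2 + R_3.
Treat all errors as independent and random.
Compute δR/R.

Sums and differences: (δR)² = Σ (cᵢ δxᵢ)².
  (δR_1)² = 5930;  (δR_2)² = 2390;  (δR_3)² = 5690
δR = √(14000) = 118 Ω
R = 3803 Ω, so δR/R = 118/3803 = 0.0311.

0.0311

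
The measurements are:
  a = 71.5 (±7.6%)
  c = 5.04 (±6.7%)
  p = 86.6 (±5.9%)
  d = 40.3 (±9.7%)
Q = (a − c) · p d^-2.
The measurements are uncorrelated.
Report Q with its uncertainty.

Let u = a − c = 66.5. δu = √(δa² + δc²) = √(29.5 + 0.114) = 5.44, so δu/u = 0.0819.
Q is then a monomial in u, p, d:
δQ/Q = √((δu/u)² + (1·δp/p)² + (-2·δd/d)²) = √(0.00671 + 0.00348 + 0.0376) = 0.219
Q = 3.54, so δQ = 0.219 × 3.54 = 0.775.

3.54 ± 0.775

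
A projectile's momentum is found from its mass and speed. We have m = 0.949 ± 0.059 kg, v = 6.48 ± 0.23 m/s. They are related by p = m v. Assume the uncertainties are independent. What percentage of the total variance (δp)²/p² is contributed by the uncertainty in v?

(δp/p)² = (1·δm/m)² + (1·δv/v)²
  m term: (1×0.0622)² = 0.00387
  v term: (1×0.0355)² = 0.00126
Total = 0.00513. Share from v = 0.00126/0.00513 = 0.246.

24.6%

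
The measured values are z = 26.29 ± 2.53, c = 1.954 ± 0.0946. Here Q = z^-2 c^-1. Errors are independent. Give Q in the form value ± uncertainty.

0.0007404 ± 0.000147

Since Q is a product/quotient, work with relative uncertainties:
  (-2·δz/z)² = (-2×0.0962)² = 0.0370;  (-1·δc/c)² = (-1×0.0484)² = 0.00234
δQ/Q = √(0.0394) = 0.198
Q = 0.0007404, so δQ = 0.198 × 0.0007404 = 0.000147.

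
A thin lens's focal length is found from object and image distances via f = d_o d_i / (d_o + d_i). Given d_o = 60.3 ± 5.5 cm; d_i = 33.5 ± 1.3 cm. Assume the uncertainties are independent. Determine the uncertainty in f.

∂f/∂d_o = (d_i/(d_o+d_i))² = 0.128;  ∂f/∂d_i = (d_o/(d_o+d_i))² = 0.413
δf = √((∂f/∂d_o · δd_o)² + (∂f/∂d_i · δd_i)²) = √(0.492 + 0.289) = 0.884 cm

0.884 cm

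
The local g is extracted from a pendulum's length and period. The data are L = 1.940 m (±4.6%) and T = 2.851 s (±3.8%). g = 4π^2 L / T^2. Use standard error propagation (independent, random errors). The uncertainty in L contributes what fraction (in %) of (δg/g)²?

26.8%

(δg/g)² = (1·δL/L)² + (-2·δT/T)²
  L term: (1×0.0460)² = 0.00212
  T term: (-2×0.0380)² = 0.00578
Total = 0.00789. Share from L = 0.00212/0.00789 = 0.268.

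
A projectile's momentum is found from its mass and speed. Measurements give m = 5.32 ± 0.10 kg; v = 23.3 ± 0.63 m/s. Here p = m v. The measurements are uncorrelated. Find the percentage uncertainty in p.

3.29%

Since p is a product/quotient, work with relative uncertainties:
  (1·δm/m)² = (1×0.0188)² = 0.000353;  (1·δv/v)² = (1×0.0270)² = 0.000731
δp/p = √(0.00108) = 0.0329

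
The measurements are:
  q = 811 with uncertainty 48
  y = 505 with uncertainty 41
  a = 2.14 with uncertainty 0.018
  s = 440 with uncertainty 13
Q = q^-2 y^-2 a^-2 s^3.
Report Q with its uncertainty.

(1.11 ± 0.244) × 10^-4

For a monomial Q ∝ q^-2, y^-2, a^-2, s^3, fractional errors add in quadrature:
  (-2·δq/q)² = (-2×0.0592)² = 0.0140;  (-2·δy/y)² = (-2×0.0812)² = 0.0264;  (-2·δa/a)² = (-2×0.00841)² = 0.000283;  (3·δs/s)² = (3×0.0295)² = 0.00786
δQ/Q = √(0.0485) = 0.220
Q = 0.000111, so δQ = 0.220 × 0.000111 = 2.44e-05.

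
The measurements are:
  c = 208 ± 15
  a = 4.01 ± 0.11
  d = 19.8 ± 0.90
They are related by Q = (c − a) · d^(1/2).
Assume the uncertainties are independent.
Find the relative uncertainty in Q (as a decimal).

0.0770

Let u = c − a = 204. δu = √(δc² + δa²) = √(225 + 0.0121) = 15.0, so δu/u = 0.0735.
Q is then a monomial in u, d:
δQ/Q = √((δu/u)² + (½·δd/d)²) = √(0.00541 + 0.000517) = 0.0770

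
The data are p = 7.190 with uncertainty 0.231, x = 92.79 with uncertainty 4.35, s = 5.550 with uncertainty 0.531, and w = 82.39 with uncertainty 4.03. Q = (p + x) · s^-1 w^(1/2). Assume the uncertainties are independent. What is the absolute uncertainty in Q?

Let u = p + x = 99.98. δu = √(δp² + δx²) = √(0.0534 + 18.9) = 4.36, so δu/u = 0.0436.
Q is then a monomial in u, s, w:
δQ/Q = √((δu/u)² + (-1·δs/s)² + (½·δw/w)²) = √(0.00190 + 0.00915 + 0.000598) = 0.108
Q = 163.5, so δQ = 0.108 × 163.5 = 17.6.

17.6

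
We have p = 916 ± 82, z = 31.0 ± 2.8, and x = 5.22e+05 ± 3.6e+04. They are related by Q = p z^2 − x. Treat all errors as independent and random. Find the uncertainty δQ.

Let w = p·z^2 = 8.8e+05. δw/w = √((1·δp/p)² + (2·δz/z)²) = √(0.00801 + 0.0326) = 0.202, so δw = 1.77e+05.
Q = w − x: δQ = √(δw² + δx²) = √(3.15e+10 + 1.3e+09) = 1.81e+05

1.81e+05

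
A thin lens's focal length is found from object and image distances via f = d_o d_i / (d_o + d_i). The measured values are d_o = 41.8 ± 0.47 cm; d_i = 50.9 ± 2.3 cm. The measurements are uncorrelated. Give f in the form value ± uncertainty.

∂f/∂d_o = (d_i/(d_o+d_i))² = 0.301;  ∂f/∂d_i = (d_o/(d_o+d_i))² = 0.203
δf = √((∂f/∂d_o · δd_o)² + (∂f/∂d_i · δd_i)²) = √(0.0201 + 0.219) = 0.489 cm
f = 23.0 cm.

23.0 ± 0.489 cm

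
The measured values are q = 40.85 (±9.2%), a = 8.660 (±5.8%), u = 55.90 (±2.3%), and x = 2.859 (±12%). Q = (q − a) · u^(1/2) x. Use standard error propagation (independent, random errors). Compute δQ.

116

Let w = q − a = 32.19. δw = √(δq² + δa²) = √(14.1 + 0.252) = 3.79, so δw/w = 0.118.
Q is then a monomial in w, u, x:
δQ/Q = √((δw/w)² + (½·δu/u)² + (1·δx/x)²) = √(0.0139 + 0.000132 + 0.0144) = 0.169
Q = 688.1, so δQ = 0.169 × 688.1 = 116.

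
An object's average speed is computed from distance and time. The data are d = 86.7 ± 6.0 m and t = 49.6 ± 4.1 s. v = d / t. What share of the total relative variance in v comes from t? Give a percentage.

(δv/v)² = (1·δd/d)² + (-1·δt/t)²
  d term: (1×0.0692)² = 0.00479
  t term: (-1×0.0827)² = 0.00683
Total = 0.0116. Share from t = 0.00683/0.0116 = 0.588.

58.8%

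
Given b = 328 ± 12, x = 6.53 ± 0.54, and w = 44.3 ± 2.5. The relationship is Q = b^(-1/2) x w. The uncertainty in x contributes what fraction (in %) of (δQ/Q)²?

66.0%

(δQ/Q)² = (−½·δb/b)² + (1·δx/x)² + (1·δw/w)²
  b term: (-0.5×0.0366)² = 0.000335
  x term: (1×0.0827)² = 0.00684
  w term: (1×0.0564)² = 0.00318
Total = 0.0104. Share from x = 0.00684/0.0104 = 0.660.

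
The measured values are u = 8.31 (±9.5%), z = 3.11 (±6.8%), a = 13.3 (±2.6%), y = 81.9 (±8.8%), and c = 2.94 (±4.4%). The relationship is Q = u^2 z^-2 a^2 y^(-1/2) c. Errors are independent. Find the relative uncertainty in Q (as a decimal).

Since Q is a product/quotient, work with relative uncertainties:
  (2·δu/u)² = (2×0.0950)² = 0.0361;  (-2·δz/z)² = (-2×0.0680)² = 0.0185;  (2·δa/a)² = (2×0.0260)² = 0.00270;  (−½·δy/y)² = (-0.5×0.0880)² = 0.00194;  (1·δc/c)² = (1×0.0440)² = 0.00194
δQ/Q = √(0.0612) = 0.247

0.247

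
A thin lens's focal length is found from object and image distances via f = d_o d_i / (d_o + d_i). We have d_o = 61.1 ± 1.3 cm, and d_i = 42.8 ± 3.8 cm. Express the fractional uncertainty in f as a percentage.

∂f/∂d_o = (d_i/(d_o+d_i))² = 0.170;  ∂f/∂d_i = (d_o/(d_o+d_i))² = 0.346
δf = √((∂f/∂d_o · δd_o)² + (∂f/∂d_i · δd_i)²) = √(0.0487 + 1.73) = 1.33 cm
f = 25.2 cm, so δf/f = 1.33/25.2 = 0.0529.

5.29%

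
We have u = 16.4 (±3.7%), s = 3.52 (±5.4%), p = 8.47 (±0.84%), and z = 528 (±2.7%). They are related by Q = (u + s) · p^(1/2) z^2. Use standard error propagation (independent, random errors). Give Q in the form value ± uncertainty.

(1.62 ± 0.102) × 10^7

Let w = u + s = 19.9. δw = √(δu² + δs²) = √(0.368 + 0.0361) = 0.636, so δw/w = 0.0319.
Q is then a monomial in w, p, z:
δQ/Q = √((δw/w)² + (½·δp/p)² + (2·δz/z)²) = √(0.00102 + 1.76e-05 + 0.00292) = 0.0629
Q = 1.62e+07, so δQ = 0.0629 × 1.62e+07 = 1.02e+06.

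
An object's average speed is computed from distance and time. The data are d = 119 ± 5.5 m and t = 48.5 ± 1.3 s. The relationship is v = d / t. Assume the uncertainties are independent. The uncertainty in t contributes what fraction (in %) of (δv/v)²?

(δv/v)² = (1·δd/d)² + (-1·δt/t)²
  d term: (1×0.0462)² = 0.00214
  t term: (-1×0.0268)² = 0.000718
Total = 0.00285. Share from t = 0.000718/0.00285 = 0.252.

25.2%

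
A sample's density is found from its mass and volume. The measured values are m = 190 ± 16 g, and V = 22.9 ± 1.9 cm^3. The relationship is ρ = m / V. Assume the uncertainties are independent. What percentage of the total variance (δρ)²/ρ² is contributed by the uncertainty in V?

(δρ/ρ)² = (1·δm/m)² + (-1·δV/V)²
  m term: (1×0.0842)² = 0.00709
  V term: (-1×0.0830)² = 0.00688
Total = 0.0140. Share from V = 0.00688/0.0140 = 0.493.

49.3%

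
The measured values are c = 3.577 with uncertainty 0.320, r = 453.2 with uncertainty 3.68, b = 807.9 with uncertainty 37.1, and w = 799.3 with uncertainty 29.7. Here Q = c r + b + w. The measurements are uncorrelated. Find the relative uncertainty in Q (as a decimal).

0.0474

Let p = c·r = 1621. δp/p = √((1·δc/c)² + (1·δr/r)²) = √(0.00800 + 6.59e-05) = 0.0898, so δp = 146.
Q = p + b + w: δQ = √(δp² + δb² + δw²) = √(21200 + 1380 + 882) = 153
Q = 3228, so δQ/Q = 153/3228 = 0.0474.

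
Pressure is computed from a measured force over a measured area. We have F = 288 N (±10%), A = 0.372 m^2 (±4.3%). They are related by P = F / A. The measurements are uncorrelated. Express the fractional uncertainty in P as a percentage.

10.9%

Each factor contributes (exponent × relative error)² to (δP/P)²:
  (1·δF/F)² = (1×0.100)² = 0.0100;  (-1·δA/A)² = (-1×0.0430)² = 0.00185
δP/P = √(0.0118) = 0.109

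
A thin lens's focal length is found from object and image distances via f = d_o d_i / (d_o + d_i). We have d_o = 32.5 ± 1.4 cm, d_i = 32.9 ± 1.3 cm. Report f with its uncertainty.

16.3 ± 0.478 cm

∂f/∂d_o = (d_i/(d_o+d_i))² = 0.253;  ∂f/∂d_i = (d_o/(d_o+d_i))² = 0.247
δf = √((∂f/∂d_o · δd_o)² + (∂f/∂d_i · δd_i)²) = √(0.126 + 0.103) = 0.478 cm
f = 16.3 cm.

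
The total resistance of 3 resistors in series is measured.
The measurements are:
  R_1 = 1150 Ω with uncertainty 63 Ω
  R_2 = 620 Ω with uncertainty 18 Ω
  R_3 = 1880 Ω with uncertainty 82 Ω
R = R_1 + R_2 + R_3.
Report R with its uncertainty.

R is a linear combination, so absolute uncertainties add in quadrature:
  (δR_1)² = 3970;  (δR_2)² = 324;  (δR_3)² = 6720
δR = √(11000) = 105 Ω
R = 3650 Ω.

3650 ± 105 Ω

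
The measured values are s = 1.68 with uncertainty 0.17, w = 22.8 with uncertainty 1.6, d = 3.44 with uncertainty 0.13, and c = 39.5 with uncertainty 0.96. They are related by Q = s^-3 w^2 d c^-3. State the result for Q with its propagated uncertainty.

0.00612 ± 0.00211

Q is a product of powers, so relative uncertainties combine in quadrature:
  (-3·δs/s)² = (-3×0.101)² = 0.0922;  (2·δw/w)² = (2×0.0702)² = 0.0197;  (1·δd/d)² = (1×0.0378)² = 0.00143;  (-3·δc/c)² = (-3×0.0243)² = 0.00532
δQ/Q = √(0.119) = 0.344
Q = 0.00612, so δQ = 0.344 × 0.00612 = 0.00211.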